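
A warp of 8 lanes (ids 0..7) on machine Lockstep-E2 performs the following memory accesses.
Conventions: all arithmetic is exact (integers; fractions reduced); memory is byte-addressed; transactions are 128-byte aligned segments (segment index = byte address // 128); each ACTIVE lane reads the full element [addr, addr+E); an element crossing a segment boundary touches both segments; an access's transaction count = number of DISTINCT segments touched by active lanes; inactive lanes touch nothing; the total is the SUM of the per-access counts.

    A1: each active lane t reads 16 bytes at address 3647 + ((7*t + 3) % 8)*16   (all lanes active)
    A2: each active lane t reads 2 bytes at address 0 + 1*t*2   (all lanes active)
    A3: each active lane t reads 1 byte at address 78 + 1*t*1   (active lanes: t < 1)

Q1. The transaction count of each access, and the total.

A1: 2 transactions
A2: 1 transaction
A3: 1 transaction

Answer: 2,1,1; total 4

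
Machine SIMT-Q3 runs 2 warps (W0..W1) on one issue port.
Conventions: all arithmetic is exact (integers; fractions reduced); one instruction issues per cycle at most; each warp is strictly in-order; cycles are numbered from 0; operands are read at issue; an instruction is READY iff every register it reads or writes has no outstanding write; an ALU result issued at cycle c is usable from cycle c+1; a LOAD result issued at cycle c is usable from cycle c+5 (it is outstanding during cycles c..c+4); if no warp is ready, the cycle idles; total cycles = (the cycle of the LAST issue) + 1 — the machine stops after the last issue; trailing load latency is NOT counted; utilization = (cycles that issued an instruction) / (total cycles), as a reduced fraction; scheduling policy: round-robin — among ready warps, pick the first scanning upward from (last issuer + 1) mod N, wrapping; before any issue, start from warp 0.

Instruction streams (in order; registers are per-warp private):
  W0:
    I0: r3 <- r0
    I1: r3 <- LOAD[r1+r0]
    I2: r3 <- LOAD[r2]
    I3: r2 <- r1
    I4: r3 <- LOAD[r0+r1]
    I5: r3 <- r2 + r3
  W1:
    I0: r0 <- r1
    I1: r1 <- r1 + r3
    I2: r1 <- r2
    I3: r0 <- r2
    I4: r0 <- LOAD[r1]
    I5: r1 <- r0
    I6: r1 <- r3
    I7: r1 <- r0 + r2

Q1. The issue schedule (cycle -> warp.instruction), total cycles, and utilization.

cycle 0: W0.I0
cycle 1: W1.I0
cycle 2: W0.I1
cycle 3: W1.I1
cycle 4: W1.I2
cycle 5: W1.I3
cycle 6: W1.I4
cycle 7: W0.I2
cycle 8: W0.I3
cycle 9: idle
cycle 10: idle
cycle 11: W1.I5
cycle 12: W0.I4
cycle 13: W1.I6
cycle 14: W1.I7
cycle 15: idle
cycle 16: idle
cycle 17: W0.I5

Answer: 18 cycles, utilization 7/9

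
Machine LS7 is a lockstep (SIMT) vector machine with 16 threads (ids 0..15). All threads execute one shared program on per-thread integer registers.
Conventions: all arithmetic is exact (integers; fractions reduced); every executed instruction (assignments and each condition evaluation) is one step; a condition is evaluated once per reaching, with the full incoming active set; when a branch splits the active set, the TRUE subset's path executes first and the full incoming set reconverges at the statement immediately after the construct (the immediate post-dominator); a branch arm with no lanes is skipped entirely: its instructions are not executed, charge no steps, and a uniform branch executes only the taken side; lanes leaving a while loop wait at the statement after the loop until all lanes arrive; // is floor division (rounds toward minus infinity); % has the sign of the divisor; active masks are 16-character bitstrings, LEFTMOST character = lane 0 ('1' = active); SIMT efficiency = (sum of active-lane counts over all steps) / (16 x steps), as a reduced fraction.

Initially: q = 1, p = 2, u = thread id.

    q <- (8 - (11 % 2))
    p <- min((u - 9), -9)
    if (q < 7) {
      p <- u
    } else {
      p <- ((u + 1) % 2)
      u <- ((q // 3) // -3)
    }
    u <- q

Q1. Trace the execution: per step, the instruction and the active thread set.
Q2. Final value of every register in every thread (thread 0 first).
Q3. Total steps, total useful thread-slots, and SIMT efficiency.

step 0: q <- (8 - (11 % 2))          1111111111111111
step 1: p <- min((u - 9), -9)        1111111111111111
step 2: eval (q < 7)                 1111111111111111
step 3: p <- ((u + 1) % 2)           1111111111111111
step 4: u <- ((q // 3) // -3)        1111111111111111
step 5: u <- q                       1111111111111111

Answer: 6 steps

q: 7,7,7,7,7,7,7,7,7,7,7,7,7,7,7,7
p: 1,0,1,0,1,0,1,0,1,0,1,0,1,0,1,0
u: 7,7,7,7,7,7,7,7,7,7,7,7,7,7,7,7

steps = 6; useful = 96; efficiency = 96/96 = 1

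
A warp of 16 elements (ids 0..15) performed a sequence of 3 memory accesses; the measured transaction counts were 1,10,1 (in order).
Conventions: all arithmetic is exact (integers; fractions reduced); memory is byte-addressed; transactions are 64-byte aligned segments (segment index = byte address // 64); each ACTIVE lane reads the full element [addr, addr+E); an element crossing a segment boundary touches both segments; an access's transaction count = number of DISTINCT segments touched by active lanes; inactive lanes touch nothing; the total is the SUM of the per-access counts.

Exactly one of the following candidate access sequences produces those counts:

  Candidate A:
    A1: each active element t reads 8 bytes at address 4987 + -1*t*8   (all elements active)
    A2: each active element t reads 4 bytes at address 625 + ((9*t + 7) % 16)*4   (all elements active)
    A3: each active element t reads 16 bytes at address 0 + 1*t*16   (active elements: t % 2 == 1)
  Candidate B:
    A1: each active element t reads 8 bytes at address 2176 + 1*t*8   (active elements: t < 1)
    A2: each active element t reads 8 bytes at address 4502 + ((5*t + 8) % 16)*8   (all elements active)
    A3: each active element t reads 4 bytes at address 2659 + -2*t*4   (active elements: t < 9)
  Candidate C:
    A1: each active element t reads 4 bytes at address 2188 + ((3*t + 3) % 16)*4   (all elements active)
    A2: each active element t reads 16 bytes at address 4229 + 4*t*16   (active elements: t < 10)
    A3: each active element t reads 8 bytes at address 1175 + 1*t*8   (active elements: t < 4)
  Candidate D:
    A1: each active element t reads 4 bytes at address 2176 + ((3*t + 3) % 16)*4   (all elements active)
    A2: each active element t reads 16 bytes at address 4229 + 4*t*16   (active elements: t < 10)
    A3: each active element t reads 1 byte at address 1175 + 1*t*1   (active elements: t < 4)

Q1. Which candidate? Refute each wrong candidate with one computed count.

A: A1 gives 3 transactions, not 1
B: A2 gives 3 transactions, not 10
C: A1 gives 2 transactions, not 1
D: all counts match (1,10,1)

Answer: D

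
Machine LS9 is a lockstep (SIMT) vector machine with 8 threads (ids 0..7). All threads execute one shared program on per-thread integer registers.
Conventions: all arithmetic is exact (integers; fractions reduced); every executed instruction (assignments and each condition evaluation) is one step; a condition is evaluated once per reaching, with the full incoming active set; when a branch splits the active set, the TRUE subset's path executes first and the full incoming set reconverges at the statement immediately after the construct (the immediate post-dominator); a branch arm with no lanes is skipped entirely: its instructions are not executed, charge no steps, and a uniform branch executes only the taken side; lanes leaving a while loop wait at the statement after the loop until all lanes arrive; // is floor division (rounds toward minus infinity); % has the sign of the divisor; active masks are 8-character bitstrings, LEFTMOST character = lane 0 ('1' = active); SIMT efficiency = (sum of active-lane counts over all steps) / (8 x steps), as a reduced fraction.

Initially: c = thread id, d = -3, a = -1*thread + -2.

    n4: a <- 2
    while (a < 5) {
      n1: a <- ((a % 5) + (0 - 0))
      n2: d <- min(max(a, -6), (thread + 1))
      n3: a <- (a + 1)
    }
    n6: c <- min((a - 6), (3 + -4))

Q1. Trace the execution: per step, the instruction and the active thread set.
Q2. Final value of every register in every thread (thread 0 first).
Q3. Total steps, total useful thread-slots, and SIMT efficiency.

step 0: a <- 2                       11111111
step 1: eval (a < 5)                 11111111
step 2: a <- ((a % 5) + (0 - 0))     11111111
step 3: d <- min(max(a, -6), (thread + 1)) 11111111
step 4: a <- (a + 1)                 11111111
step 5: eval (a < 5)                 11111111
step 6: a <- ((a % 5) + (0 - 0))     11111111
step 7: d <- min(max(a, -6), (thread + 1)) 11111111
step 8: a <- (a + 1)                 11111111
step 9: eval (a < 5)                 11111111
step 10: a <- ((a % 5) + (0 - 0))     11111111
step 11: d <- min(max(a, -6), (thread + 1)) 11111111
step 12: a <- (a + 1)                 11111111
step 13: eval (a < 5)                 11111111
step 14: c <- min((a - 6), (3 + -4))  11111111

Answer: 15 steps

c: -1,-1,-1,-1,-1,-1,-1,-1
d: 1,2,3,4,4,4,4,4
a: 5,5,5,5,5,5,5,5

steps = 15; useful = 120; efficiency = 120/120 = 1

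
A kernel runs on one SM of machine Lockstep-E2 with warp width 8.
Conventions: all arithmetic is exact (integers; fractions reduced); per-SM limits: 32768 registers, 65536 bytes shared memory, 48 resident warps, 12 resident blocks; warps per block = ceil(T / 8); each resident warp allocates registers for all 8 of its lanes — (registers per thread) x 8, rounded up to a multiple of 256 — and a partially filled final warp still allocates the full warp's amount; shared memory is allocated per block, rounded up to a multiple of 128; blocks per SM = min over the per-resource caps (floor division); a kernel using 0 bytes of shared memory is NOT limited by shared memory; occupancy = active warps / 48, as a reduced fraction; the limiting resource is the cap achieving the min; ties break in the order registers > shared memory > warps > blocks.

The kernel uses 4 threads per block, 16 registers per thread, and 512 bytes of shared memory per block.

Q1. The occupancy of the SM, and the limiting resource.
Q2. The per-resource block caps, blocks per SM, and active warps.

Answer: occupancy 1/4, limited by blocks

registers: 128 blocks
shared memory: 128 blocks
warps: 48 blocks
blocks: 12 blocks

Answer: 12 blocks, 12 active warps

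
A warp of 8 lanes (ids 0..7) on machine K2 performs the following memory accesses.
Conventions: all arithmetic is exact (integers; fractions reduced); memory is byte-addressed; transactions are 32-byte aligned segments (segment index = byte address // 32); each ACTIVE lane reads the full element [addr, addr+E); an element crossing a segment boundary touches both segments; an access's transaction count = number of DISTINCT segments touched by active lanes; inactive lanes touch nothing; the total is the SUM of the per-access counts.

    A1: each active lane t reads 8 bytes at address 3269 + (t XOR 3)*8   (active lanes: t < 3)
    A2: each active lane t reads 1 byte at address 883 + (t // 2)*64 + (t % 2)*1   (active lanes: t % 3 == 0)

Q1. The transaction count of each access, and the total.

A1: 2 transactions
A2: 3 transactions

Answer: 2,3; total 5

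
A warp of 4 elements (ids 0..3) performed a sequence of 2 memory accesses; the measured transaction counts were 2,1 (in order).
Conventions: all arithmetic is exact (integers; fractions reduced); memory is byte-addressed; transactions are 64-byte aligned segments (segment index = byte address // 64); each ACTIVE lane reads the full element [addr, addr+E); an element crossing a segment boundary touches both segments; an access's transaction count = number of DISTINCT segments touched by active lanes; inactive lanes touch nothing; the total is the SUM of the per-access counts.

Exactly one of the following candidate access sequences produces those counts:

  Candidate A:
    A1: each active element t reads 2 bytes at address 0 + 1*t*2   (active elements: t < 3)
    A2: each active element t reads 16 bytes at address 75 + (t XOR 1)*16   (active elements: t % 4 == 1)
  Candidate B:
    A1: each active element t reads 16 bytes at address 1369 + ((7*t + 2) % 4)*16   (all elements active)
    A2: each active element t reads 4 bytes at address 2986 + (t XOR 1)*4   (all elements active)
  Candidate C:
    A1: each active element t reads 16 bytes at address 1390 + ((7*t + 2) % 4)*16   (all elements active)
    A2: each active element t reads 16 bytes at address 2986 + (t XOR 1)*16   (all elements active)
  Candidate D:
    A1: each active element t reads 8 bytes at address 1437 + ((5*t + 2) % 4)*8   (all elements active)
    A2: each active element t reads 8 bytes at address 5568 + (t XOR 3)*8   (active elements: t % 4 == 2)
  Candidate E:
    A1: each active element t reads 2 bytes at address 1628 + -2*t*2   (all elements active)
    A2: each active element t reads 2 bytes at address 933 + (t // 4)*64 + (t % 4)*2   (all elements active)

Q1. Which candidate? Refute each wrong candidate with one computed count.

A: A1 gives 1 transaction, not 2
C: A2 gives 2 transactions, not 1
D: A1 gives 1 transaction, not 2
E: A1 gives 1 transaction, not 2
B: all counts match (2,1)

Answer: B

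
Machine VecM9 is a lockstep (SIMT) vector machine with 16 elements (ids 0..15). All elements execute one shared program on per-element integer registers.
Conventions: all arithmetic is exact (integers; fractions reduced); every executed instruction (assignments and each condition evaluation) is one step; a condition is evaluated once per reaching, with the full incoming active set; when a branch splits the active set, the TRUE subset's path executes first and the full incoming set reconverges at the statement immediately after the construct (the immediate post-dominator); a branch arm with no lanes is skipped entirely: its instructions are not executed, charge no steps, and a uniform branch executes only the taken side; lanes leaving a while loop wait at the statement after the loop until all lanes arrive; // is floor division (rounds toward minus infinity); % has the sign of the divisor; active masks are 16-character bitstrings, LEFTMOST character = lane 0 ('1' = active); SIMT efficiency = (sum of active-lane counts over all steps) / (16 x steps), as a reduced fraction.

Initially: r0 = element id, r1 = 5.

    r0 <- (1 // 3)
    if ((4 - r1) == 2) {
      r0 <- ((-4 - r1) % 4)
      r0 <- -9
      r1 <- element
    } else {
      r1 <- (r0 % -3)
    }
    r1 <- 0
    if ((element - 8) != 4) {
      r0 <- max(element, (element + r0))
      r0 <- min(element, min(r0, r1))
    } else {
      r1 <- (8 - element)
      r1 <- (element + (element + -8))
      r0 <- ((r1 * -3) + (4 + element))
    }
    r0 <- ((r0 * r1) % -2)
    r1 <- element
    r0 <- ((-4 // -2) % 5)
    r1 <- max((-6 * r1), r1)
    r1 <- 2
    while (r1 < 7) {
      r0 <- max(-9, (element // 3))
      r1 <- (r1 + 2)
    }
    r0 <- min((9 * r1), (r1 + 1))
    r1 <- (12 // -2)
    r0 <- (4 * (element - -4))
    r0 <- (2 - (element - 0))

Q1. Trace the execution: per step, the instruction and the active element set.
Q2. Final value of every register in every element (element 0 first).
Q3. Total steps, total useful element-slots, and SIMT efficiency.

step 0: r0 <- (1 // 3)               1111111111111111
step 1: eval ((4 - r1) == 2)         1111111111111111
step 2: r1 <- (r0 % -3)              1111111111111111
step 3: r1 <- 0                      1111111111111111
step 4: eval ((element - 8) != 4)    1111111111111111
step 5: r0 <- max(element, (element + r0)) 1111111111110111
step 6: r0 <- min(element, min(r0, r1)) 1111111111110111
step 7: r1 <- (8 - element)          0000000000001000
step 8: r1 <- (element + (element + -8)) 0000000000001000
step 9: r0 <- ((r1 * -3) + (4 + element)) 0000000000001000
step 10: r0 <- ((r0 * r1) % -2)       1111111111111111
step 11: r1 <- element                1111111111111111
step 12: r0 <- ((-4 // -2) % 5)       1111111111111111
step 13: r1 <- max((-6 * r1), r1)     1111111111111111
step 14: r1 <- 2                      1111111111111111
step 15: eval (r1 < 7)                1111111111111111
step 16: r0 <- max(-9, (element // 3)) 1111111111111111
step 17: r1 <- (r1 + 2)               1111111111111111
step 18: eval (r1 < 7)                1111111111111111
step 19: r0 <- max(-9, (element // 3)) 1111111111111111
step 20: r1 <- (r1 + 2)               1111111111111111
step 21: eval (r1 < 7)                1111111111111111
step 22: r0 <- max(-9, (element // 3)) 1111111111111111
step 23: r1 <- (r1 + 2)               1111111111111111
step 24: eval (r1 < 7)                1111111111111111
step 25: r0 <- min((9 * r1), (r1 + 1)) 1111111111111111
step 26: r1 <- (12 // -2)             1111111111111111
step 27: r0 <- (4 * (element - -4))   1111111111111111
step 28: r0 <- (2 - (element - 0))    1111111111111111

Answer: 29 steps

r0: 2,1,0,-1,-2,-3,-4,-5,-6,-7,-8,-9,-10,-11,-12,-13
r1: -6,-6,-6,-6,-6,-6,-6,-6,-6,-6,-6,-6,-6,-6,-6,-6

steps = 29; useful = 417; efficiency = 417/464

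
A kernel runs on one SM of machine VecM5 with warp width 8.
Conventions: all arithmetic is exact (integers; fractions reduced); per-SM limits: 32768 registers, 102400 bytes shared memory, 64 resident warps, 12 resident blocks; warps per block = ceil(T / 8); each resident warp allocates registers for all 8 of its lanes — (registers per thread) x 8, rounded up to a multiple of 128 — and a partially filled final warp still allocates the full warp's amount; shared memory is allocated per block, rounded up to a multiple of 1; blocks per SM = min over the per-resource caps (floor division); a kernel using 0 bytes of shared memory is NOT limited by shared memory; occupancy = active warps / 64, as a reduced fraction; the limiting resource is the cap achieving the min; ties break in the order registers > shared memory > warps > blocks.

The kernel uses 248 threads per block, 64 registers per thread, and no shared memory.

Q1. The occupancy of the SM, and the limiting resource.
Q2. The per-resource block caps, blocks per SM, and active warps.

Answer: occupancy 31/32, limited by registers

registers: 2 blocks
shared memory: no limit (kernel uses none)
warps: 2 blocks
blocks: 12 blocks

Answer: 2 blocks, 62 active warps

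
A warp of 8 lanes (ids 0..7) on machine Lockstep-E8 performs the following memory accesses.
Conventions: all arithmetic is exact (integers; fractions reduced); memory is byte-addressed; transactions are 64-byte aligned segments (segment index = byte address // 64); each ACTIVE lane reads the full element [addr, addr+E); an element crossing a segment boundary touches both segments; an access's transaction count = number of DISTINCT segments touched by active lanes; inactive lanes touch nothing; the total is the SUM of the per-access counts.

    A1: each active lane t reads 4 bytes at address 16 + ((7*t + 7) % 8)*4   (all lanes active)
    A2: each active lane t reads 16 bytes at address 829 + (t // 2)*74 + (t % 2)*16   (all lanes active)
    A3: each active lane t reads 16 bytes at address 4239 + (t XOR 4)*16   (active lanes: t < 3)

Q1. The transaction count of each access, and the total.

A1: 1 transaction
A2: 5 transactions
A3: 1 transaction

Answer: 1,5,1; total 7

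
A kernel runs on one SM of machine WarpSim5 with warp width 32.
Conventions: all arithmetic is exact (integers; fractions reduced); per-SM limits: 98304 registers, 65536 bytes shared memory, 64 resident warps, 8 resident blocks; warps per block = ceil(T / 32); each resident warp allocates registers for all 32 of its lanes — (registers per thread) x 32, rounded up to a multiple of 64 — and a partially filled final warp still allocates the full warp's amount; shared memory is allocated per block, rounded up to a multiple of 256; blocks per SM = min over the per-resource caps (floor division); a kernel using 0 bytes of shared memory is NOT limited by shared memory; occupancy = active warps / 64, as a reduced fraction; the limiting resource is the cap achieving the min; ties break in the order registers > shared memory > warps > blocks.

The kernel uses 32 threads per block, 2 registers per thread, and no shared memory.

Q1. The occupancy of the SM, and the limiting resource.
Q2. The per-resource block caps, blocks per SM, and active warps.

Answer: occupancy 1/8, limited by blocks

registers: 1536 blocks
shared memory: no limit (kernel uses none)
warps: 64 blocks
blocks: 8 blocks

Answer: 8 blocks, 8 active warps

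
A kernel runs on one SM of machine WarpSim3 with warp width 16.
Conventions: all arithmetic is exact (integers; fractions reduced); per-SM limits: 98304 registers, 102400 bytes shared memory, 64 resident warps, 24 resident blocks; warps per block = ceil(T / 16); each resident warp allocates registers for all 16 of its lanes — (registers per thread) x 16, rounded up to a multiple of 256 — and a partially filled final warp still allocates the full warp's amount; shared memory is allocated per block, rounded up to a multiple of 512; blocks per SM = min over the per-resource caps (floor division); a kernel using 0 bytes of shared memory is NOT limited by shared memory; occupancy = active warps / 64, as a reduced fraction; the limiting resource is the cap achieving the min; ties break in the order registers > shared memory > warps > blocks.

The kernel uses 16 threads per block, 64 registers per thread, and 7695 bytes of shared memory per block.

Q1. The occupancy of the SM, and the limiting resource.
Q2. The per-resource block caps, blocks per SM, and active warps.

Answer: occupancy 3/16, limited by shared memory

registers: 96 blocks
shared memory: 12 blocks
warps: 64 blocks
blocks: 24 blocks

Answer: 12 blocks, 12 active warps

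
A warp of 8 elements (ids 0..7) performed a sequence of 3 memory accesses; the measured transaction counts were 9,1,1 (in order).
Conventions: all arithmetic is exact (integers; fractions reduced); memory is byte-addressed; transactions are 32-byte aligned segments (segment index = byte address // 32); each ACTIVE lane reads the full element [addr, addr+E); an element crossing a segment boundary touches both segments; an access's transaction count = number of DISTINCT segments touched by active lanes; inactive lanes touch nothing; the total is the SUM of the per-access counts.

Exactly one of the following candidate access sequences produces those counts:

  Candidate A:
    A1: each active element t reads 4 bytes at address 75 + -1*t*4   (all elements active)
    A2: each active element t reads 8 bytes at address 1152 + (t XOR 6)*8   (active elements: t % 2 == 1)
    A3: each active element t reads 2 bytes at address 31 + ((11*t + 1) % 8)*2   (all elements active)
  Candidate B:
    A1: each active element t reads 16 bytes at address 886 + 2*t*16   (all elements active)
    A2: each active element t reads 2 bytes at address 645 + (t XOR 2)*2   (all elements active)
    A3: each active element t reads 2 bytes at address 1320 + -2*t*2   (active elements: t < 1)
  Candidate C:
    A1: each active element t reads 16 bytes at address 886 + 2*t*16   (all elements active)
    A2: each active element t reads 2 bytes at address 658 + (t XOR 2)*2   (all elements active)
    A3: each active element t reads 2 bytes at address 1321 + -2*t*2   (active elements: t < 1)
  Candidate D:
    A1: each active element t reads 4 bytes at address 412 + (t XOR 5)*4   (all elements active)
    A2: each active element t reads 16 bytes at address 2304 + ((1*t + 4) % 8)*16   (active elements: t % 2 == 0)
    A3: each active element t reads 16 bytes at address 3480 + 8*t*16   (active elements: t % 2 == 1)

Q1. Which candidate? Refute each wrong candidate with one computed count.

A: A1 gives 2 transactions, not 9
C: A2 gives 2 transactions, not 1
D: A1 gives 2 transactions, not 9
B: all counts match (9,1,1)

Answer: B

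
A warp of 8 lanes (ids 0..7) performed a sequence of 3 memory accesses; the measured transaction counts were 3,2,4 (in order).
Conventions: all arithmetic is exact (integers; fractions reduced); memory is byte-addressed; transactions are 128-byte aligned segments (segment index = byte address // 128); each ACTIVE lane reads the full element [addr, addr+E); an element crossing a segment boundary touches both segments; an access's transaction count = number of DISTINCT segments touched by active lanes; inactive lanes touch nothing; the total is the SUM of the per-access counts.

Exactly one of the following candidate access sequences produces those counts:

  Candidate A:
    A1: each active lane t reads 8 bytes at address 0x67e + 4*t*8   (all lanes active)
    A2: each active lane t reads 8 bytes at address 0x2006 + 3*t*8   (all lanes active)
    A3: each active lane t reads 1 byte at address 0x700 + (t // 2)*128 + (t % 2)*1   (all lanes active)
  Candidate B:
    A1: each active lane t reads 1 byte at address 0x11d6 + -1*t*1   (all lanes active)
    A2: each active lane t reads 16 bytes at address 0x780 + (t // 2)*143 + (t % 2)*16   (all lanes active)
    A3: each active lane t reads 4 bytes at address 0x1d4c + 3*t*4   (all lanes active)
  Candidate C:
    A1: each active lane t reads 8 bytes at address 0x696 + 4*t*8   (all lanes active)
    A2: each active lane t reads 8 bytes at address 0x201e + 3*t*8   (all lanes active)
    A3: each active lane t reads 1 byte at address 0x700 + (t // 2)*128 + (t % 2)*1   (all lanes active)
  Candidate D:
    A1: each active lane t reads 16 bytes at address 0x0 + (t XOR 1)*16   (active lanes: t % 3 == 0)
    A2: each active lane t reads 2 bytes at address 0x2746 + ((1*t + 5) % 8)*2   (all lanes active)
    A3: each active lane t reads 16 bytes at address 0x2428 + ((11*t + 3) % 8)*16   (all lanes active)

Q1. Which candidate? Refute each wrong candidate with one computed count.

B: A1 gives 1 transaction, not 3
C: A1 gives 2 transactions, not 3
D: A1 gives 1 transaction, not 3
A: all counts match (3,2,4)

Answer: A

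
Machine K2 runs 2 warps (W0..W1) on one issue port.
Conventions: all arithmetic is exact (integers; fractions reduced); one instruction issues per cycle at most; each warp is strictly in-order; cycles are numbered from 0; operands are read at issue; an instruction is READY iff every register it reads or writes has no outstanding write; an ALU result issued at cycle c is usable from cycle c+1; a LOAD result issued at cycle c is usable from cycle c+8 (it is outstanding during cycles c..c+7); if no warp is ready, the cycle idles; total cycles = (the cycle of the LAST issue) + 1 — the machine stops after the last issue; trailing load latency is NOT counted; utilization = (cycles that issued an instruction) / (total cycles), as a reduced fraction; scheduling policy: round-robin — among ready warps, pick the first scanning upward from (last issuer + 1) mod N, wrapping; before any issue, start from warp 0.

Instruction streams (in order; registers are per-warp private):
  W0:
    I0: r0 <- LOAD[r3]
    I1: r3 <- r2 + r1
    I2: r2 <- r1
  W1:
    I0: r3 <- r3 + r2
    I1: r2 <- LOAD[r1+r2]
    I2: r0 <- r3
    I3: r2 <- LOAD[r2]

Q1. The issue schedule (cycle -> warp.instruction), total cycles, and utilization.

cycle 0: W0.I0
cycle 1: W1.I0
cycle 2: W0.I1
cycle 3: W1.I1
cycle 4: W0.I2
cycle 5: W1.I2
cycle 6: idle
cycle 7: idle
cycle 8: idle
cycle 9: idle
cycle 10: idle
cycle 11: W1.I3

Answer: 12 cycles, utilization 7/12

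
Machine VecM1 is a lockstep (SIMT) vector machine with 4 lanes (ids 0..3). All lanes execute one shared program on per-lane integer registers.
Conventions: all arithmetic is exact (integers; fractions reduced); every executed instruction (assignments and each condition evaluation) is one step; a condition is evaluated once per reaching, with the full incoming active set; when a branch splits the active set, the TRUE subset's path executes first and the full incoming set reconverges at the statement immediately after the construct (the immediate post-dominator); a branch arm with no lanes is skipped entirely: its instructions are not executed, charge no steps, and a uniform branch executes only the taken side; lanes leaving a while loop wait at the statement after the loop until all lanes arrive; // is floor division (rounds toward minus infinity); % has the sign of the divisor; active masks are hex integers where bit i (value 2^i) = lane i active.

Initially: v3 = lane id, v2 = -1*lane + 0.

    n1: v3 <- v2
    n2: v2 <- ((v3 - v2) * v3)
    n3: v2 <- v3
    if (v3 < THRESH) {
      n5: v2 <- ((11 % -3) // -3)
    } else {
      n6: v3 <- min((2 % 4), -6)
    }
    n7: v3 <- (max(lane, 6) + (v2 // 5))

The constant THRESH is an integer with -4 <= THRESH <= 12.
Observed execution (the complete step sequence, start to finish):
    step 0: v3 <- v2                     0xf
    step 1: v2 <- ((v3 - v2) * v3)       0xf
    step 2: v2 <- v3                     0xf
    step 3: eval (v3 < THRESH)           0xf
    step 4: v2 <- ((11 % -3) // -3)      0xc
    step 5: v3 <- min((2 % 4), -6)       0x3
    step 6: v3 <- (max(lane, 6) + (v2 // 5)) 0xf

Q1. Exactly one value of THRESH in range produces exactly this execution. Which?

Answer: THRESH = -1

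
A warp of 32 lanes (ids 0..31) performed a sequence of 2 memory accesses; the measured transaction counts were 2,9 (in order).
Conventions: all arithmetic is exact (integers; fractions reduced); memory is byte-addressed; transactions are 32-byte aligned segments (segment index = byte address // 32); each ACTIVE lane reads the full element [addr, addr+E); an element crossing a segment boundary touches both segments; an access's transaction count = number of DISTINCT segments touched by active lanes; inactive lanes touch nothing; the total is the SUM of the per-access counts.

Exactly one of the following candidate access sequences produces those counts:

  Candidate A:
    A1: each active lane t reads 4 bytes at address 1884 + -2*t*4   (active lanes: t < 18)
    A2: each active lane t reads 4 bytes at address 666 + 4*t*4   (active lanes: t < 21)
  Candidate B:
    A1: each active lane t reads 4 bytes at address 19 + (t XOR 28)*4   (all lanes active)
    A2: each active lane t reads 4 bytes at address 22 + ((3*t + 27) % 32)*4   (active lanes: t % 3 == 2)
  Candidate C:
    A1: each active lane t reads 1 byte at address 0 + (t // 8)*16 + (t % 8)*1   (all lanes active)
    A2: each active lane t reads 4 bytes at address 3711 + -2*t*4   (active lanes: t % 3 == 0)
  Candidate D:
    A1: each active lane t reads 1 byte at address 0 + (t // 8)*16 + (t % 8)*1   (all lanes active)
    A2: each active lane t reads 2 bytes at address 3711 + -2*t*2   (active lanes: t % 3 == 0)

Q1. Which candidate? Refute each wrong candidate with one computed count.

A: A1 gives 5 transactions, not 2
B: A1 gives 5 transactions, not 2
D: A2 gives 5 transactions, not 9
C: all counts match (2,9)

Answer: C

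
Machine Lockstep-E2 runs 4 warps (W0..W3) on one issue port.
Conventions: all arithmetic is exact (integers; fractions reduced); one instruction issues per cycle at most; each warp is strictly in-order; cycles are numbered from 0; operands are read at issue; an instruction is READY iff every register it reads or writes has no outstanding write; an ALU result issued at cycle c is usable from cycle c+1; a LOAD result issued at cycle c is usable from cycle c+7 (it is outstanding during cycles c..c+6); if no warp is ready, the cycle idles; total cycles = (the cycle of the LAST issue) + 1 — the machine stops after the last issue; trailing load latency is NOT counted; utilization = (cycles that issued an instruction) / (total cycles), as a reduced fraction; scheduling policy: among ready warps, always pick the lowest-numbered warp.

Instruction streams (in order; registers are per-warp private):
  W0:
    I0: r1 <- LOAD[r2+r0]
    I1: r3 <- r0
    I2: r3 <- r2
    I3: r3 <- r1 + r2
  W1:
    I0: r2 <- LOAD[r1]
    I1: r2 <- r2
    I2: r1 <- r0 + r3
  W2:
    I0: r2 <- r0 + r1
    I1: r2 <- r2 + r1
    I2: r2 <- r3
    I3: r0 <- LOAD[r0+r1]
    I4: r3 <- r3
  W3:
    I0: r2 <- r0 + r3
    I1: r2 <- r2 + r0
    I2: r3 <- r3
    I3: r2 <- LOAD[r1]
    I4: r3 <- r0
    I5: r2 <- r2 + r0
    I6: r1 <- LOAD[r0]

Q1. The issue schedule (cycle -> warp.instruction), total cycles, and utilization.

cycle 0: W0.I0
cycle 1: W0.I1
cycle 2: W0.I2
cycle 3: W1.I0
cycle 4: W2.I0
cycle 5: W2.I1
cycle 6: W2.I2
cycle 7: W0.I3
cycle 8: W2.I3
cycle 9: W2.I4
cycle 10: W1.I1
cycle 11: W1.I2
cycle 12: W3.I0
cycle 13: W3.I1
cycle 14: W3.I2
cycle 15: W3.I3
cycle 16: W3.I4
cycle 17: idle
cycle 18: idle
cycle 19: idle
cycle 20: idle
cycle 21: idle
cycle 22: W3.I5
cycle 23: W3.I6

Answer: 24 cycles, utilization 19/24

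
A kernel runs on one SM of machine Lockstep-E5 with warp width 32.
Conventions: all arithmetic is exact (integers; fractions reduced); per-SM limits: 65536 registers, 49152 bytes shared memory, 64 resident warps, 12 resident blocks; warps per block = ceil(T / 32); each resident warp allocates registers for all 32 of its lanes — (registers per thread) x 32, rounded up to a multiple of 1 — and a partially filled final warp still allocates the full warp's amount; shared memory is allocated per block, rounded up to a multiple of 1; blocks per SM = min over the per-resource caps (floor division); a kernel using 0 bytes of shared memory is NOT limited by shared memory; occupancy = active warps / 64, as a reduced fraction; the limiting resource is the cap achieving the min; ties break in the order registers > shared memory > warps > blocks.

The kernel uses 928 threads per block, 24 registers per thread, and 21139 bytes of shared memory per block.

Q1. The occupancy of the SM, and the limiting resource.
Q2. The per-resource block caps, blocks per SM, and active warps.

Answer: occupancy 29/32, limited by registers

registers: 2 blocks
shared memory: 2 blocks
warps: 2 blocks
blocks: 12 blocks

Answer: 2 blocks, 58 active warps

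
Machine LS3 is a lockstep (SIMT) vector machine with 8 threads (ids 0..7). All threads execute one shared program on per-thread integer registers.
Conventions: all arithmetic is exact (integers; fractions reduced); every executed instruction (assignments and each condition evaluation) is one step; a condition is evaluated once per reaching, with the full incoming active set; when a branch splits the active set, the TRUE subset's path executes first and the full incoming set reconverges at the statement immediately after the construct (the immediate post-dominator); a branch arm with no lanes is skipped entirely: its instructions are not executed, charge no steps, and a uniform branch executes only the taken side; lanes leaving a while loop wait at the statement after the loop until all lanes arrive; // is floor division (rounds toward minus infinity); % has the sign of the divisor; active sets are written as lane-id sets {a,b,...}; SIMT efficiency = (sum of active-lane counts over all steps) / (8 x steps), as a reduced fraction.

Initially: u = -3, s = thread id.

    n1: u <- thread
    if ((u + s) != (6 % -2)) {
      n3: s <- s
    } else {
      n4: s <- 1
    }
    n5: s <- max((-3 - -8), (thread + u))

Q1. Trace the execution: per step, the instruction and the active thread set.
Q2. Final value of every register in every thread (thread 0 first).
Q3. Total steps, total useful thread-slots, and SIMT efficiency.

step 0: u <- thread                  {0,1,2,3,4,5,6,7}
step 1: eval ((u + s) != (6 % -2))   {0,1,2,3,4,5,6,7}
step 2: s <- s                       {1,2,3,4,5,6,7}
step 3: s <- 1                       {0}
step 4: s <- max((-3 - -8), (thread + u)) {0,1,2,3,4,5,6,7}

Answer: 5 steps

u: 0,1,2,3,4,5,6,7
s: 5,5,5,6,8,10,12,14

steps = 5; useful = 32; efficiency = 32/40 = 4/5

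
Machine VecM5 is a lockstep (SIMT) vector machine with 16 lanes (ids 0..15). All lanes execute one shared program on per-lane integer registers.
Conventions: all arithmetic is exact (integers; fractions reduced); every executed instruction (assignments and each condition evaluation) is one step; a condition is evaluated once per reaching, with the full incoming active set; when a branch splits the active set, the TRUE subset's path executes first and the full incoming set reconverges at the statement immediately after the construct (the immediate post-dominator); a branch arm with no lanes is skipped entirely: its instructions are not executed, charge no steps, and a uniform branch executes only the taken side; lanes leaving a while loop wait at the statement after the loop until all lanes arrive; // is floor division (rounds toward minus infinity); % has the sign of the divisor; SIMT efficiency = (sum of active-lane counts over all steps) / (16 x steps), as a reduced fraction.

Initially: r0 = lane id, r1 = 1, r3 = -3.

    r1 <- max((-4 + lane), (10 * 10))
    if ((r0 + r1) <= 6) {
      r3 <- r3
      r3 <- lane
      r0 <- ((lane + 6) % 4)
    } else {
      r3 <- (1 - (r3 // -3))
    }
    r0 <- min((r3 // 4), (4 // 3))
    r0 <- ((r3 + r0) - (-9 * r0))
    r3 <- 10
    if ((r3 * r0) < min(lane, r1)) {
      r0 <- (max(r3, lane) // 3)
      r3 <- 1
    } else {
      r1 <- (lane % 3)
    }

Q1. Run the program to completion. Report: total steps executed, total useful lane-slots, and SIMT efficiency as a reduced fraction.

Answer: 10 steps, 143 useful, 143/160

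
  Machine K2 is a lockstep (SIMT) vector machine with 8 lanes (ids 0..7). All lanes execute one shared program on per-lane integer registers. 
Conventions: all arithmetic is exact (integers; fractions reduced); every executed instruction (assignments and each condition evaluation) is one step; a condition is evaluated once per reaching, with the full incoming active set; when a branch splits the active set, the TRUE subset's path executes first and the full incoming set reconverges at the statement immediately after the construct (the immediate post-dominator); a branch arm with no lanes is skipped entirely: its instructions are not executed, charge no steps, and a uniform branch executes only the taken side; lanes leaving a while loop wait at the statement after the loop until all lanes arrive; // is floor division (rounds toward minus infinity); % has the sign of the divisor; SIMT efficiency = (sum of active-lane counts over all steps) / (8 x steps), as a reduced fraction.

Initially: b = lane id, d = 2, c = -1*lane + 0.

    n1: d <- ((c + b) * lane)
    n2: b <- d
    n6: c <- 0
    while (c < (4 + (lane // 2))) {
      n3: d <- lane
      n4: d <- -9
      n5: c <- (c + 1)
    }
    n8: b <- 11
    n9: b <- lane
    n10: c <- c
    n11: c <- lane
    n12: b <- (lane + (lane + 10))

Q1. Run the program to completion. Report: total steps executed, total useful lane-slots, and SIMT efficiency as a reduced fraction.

Answer: 37 steps, 248 useful, 31/37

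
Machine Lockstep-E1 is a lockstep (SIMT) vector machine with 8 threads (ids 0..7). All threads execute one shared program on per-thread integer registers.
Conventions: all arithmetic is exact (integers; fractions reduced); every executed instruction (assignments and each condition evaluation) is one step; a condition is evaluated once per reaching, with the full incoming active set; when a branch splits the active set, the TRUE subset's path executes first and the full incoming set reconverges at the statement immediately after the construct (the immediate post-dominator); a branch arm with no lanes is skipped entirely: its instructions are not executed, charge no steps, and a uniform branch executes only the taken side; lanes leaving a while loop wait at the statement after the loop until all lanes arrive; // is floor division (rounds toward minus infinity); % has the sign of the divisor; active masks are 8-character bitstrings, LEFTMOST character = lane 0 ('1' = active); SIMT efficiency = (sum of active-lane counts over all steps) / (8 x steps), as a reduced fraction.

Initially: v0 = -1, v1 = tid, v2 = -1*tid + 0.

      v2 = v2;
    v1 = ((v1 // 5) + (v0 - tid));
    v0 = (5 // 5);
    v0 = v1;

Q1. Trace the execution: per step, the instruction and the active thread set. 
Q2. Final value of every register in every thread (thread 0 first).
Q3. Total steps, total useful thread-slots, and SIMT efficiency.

step 0: v2 <- v2                     11111111
step 1: v1 <- ((v1 // 5) + (v0 - tid)) 11111111
step 2: v0 <- (5 // 5)               11111111
step 3: v0 <- v1                     11111111

Answer: 4 steps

v0: -1,-2,-3,-4,-5,-5,-6,-7
v1: -1,-2,-3,-4,-5,-5,-6,-7
v2: 0,-1,-2,-3,-4,-5,-6,-7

steps = 4; useful = 32; efficiency = 32/32 = 1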